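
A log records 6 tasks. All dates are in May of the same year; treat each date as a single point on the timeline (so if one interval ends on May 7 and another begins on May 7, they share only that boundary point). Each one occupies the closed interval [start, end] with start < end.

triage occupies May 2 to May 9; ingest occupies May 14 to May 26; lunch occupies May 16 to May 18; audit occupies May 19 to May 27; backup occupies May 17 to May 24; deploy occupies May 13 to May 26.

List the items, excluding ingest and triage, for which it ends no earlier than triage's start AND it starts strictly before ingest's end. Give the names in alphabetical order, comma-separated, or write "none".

Conditions: its end is no earlier than triage's start (X.end >= May 2) AND its start is strictly before ingest's end (X.start < May 26).
audit: end May 27 >= May 2? ✓; start May 19 < May 26? ✓ → yes.
backup: end May 24 >= May 2? ✓; start May 17 < May 26? ✓ → yes.
deploy: end May 26 >= May 2? ✓; start May 13 < May 26? ✓ → yes.
lunch: end May 18 >= May 2? ✓; start May 16 < May 26? ✓ → yes.
Result: audit, backup, deploy, lunch.

audit, backup, deploy, lunch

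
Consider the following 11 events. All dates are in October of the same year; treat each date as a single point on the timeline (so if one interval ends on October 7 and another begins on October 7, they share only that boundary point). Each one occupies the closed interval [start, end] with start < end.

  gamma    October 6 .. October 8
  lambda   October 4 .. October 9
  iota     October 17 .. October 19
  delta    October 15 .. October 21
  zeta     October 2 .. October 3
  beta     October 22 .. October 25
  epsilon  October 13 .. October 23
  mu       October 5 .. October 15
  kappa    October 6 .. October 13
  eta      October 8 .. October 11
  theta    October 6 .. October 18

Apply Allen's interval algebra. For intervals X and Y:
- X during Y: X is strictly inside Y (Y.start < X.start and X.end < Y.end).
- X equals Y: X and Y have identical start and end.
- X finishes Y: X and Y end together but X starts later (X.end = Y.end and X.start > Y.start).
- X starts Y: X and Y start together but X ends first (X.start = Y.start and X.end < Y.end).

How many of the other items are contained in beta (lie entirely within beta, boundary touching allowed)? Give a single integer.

Target beta = [October 22, October 25].
delta [October 15, October 21] → before → no.
epsilon [October 13, October 23] → overlaps → no.
eta [October 8, October 11] → before → no.
gamma [October 6, October 8] → before → no.
iota [October 17, October 19] → before → no.
kappa [October 6, October 13] → before → no.
lambda [October 4, October 9] → before → no.
mu [October 5, October 15] → before → no.
theta [October 6, October 18] → before → no.
zeta [October 2, October 3] → before → no.
Total: 0.

0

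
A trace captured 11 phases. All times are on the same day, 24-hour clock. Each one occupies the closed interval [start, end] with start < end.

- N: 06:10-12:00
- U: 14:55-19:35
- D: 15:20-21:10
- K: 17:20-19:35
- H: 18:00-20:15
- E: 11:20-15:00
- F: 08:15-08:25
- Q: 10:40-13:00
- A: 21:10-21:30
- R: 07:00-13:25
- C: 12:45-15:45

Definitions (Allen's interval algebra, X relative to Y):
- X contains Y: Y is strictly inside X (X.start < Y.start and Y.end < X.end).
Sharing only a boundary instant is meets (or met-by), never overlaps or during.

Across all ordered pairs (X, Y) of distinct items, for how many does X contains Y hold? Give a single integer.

Checking all 110 ordered pairs for relation 'contains'; matching pairs in alphabetical order:
(D, H): D contains H ✓
(D, K): D contains K ✓
(N, F): N contains F ✓
(R, F): R contains F ✓
(R, Q): R contains Q ✓
Count: 5.

5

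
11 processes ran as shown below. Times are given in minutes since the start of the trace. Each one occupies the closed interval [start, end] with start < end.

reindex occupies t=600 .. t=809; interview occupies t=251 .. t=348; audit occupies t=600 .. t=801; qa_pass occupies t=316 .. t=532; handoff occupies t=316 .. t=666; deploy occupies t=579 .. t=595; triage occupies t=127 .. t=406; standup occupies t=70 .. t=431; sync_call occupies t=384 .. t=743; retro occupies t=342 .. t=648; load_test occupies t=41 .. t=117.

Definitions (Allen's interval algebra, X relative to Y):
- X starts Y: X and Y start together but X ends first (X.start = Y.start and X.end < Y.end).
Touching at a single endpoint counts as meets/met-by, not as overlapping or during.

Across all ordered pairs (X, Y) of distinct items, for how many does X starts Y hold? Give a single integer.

Checking all 110 ordered pairs for relation 'starts'; matching pairs in alphabetical order:
(audit, reindex): audit starts reindex ✓
(qa_pass, handoff): qa_pass starts handoff ✓
Count: 2.

2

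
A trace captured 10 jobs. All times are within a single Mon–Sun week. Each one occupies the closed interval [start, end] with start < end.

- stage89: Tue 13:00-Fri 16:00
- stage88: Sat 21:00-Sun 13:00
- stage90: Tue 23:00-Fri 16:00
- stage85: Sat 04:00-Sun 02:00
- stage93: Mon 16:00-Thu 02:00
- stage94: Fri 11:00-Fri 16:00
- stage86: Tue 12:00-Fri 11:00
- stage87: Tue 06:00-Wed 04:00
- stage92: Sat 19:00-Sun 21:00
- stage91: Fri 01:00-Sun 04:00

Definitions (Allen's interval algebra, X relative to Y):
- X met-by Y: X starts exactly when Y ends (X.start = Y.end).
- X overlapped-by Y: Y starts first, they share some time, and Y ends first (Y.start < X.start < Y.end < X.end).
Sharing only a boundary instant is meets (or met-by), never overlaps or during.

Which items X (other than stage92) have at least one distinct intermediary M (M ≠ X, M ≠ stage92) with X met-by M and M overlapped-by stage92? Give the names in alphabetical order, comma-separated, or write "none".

none

Target stage92 = [Sat 19:00, Sun 21:00].
Intermediaries M with M overlapped-by stage92: none.
Union: none.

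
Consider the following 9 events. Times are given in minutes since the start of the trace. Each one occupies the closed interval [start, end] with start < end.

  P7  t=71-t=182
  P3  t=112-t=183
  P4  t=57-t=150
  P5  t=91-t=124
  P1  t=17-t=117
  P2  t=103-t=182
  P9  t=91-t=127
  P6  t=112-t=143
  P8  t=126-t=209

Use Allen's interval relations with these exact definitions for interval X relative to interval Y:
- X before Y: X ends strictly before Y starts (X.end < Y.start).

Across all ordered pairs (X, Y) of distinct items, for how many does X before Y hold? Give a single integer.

2

Checking all 72 ordered pairs for relation 'before'; matching pairs in alphabetical order:
(P1, P8): P1 before P8 ✓
(P5, P8): P5 before P8 ✓
Count: 2.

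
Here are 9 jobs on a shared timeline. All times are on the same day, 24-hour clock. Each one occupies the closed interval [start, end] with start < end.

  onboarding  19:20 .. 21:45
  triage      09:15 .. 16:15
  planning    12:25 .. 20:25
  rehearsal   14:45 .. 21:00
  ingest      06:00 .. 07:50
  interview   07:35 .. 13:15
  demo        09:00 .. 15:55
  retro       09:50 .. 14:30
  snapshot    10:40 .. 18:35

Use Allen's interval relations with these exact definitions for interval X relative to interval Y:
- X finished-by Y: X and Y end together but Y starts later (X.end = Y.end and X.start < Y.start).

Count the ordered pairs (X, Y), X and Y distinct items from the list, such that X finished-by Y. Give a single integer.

Checking all 72 ordered pairs for relation 'finished-by'; matching pairs in alphabetical order:
No pair satisfies it.
Count: 0.

0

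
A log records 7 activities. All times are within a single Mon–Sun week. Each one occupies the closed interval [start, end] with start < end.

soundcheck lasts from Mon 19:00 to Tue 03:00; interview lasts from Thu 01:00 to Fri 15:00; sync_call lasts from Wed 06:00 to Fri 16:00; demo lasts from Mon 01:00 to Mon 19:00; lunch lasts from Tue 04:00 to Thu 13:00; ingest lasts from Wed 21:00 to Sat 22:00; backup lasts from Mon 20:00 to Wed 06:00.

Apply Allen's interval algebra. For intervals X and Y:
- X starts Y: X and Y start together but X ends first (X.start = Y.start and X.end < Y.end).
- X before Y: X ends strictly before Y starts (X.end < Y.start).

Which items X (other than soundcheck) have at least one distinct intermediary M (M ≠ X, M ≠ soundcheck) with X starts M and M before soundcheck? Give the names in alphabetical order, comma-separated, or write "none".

none

Target soundcheck = [Mon 19:00, Tue 03:00].
Intermediaries M with M before soundcheck: none.
Union: none.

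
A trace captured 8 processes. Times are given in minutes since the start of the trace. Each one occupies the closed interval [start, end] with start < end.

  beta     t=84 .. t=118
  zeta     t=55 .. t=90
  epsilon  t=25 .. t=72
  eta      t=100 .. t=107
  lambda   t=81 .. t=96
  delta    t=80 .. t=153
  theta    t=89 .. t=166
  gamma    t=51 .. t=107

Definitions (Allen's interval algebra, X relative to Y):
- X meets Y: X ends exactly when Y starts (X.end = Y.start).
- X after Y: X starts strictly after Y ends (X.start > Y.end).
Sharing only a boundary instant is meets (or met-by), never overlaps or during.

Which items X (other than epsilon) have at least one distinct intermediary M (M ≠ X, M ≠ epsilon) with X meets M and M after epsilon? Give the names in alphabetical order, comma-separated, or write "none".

Target epsilon = [t=25, t=72].
Intermediaries M with M after epsilon: beta, delta, eta, lambda, theta.
Via beta — items with X meets beta: none.
Via delta — items with X meets delta: none.
Via eta — items with X meets eta: none.
Via lambda — items with X meets lambda: none.
Via theta — items with X meets theta: none.
Union: none.

none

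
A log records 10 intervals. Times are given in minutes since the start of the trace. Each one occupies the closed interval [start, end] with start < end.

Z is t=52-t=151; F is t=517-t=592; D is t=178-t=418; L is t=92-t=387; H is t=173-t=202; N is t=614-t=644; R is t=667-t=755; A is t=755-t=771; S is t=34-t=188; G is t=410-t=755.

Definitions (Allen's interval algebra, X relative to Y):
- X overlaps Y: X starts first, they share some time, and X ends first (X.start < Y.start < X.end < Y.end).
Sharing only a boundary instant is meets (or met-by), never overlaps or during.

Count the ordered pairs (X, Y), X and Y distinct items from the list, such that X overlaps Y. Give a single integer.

Checking all 90 ordered pairs for relation 'overlaps'; matching pairs in alphabetical order:
(D, G): D overlaps G ✓
(H, D): H overlaps D ✓
(L, D): L overlaps D ✓
(S, D): S overlaps D ✓
(S, H): S overlaps H ✓
(S, L): S overlaps L ✓
(Z, L): Z overlaps L ✓
Count: 7.

7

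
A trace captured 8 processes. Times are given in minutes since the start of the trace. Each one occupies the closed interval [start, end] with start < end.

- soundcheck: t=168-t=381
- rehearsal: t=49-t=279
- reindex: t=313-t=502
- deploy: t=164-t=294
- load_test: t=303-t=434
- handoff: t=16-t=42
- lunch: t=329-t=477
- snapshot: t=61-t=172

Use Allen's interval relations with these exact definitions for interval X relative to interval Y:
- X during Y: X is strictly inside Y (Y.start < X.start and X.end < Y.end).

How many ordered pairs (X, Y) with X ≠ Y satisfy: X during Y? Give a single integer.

Checking all 56 ordered pairs for relation 'during'; matching pairs in alphabetical order:
(lunch, reindex): lunch during reindex ✓
(snapshot, rehearsal): snapshot during rehearsal ✓
Count: 2.

2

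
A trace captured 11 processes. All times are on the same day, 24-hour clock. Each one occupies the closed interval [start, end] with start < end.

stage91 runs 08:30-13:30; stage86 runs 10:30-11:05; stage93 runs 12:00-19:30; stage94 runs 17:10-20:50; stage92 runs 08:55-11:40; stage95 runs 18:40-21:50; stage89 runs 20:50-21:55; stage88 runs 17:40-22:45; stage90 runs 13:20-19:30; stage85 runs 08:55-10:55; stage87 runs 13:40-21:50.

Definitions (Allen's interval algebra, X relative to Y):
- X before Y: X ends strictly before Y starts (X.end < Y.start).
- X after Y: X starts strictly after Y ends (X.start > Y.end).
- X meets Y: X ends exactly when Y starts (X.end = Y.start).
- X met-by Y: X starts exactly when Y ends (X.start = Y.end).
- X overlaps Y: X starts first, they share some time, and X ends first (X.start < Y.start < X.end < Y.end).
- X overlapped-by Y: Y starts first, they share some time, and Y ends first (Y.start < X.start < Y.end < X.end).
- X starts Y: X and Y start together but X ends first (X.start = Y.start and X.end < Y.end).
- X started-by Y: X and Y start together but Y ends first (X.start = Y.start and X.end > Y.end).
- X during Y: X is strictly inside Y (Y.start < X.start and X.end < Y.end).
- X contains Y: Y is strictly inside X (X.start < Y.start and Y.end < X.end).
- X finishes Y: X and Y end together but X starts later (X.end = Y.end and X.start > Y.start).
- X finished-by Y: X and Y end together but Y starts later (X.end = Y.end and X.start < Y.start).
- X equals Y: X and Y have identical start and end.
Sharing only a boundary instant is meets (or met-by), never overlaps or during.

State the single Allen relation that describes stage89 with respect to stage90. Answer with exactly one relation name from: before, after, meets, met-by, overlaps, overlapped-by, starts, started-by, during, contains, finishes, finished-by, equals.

stage89 = [20:50, 21:55]; stage90 = [13:20, 19:30].
Compare endpoints: stage89.start > stage90.start, stage89.start > stage90.end, stage89.end > stage90.start, stage89.end > stage90.end.
That pattern is 'after'.

after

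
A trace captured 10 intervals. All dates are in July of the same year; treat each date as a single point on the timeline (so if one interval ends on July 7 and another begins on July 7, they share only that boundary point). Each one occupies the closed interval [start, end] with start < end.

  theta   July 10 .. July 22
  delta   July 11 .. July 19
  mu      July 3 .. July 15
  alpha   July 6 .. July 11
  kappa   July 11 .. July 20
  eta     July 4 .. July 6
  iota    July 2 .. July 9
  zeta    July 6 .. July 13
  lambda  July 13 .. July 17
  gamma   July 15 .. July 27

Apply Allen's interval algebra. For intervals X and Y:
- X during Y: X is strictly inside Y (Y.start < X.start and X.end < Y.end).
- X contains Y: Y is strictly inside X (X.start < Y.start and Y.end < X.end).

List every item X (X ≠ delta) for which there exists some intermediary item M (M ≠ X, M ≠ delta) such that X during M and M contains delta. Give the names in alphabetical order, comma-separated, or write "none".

Target delta = [July 11, July 19].
Intermediaries M with M contains delta: theta.
Via theta — items with X during theta: kappa, lambda.
Union: kappa, lambda.

kappa, lambda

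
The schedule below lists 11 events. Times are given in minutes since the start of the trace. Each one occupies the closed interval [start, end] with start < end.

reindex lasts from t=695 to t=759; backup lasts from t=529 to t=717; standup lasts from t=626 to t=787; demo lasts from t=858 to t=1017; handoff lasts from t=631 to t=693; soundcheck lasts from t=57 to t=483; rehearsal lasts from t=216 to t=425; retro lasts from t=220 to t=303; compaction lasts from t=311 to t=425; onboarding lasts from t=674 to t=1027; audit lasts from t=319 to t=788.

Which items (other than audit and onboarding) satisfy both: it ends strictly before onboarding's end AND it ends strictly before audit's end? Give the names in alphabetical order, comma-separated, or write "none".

backup, compaction, handoff, rehearsal, reindex, retro, soundcheck, standup

Conditions: its end is strictly before onboarding's end (X.end < t=1027) AND its end is strictly before audit's end (X.end < t=788).
backup: end t=717 < t=1027? ✓; end t=717 < t=788? ✓ → yes.
compaction: end t=425 < t=1027? ✓; end t=425 < t=788? ✓ → yes.
demo: end t=1017 < t=1027? ✓; end t=1017 < t=788? ✗ → no.
handoff: end t=693 < t=1027? ✓; end t=693 < t=788? ✓ → yes.
rehearsal: end t=425 < t=1027? ✓; end t=425 < t=788? ✓ → yes.
reindex: end t=759 < t=1027? ✓; end t=759 < t=788? ✓ → yes.
retro: end t=303 < t=1027? ✓; end t=303 < t=788? ✓ → yes.
soundcheck: end t=483 < t=1027? ✓; end t=483 < t=788? ✓ → yes.
standup: end t=787 < t=1027? ✓; end t=787 < t=788? ✓ → yes.
Result: backup, compaction, handoff, rehearsal, reindex, retro, soundcheck, standup.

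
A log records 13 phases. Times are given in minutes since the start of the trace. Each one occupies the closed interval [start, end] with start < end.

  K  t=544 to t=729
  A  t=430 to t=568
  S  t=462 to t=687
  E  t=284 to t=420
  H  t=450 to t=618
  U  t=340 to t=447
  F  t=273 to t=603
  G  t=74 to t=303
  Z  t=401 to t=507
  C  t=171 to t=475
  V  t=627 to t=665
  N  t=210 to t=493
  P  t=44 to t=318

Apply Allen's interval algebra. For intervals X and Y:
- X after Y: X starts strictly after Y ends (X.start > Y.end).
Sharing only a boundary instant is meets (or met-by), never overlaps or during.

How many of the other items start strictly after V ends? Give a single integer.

0

Target V = [t=627, t=665].
A [t=430, t=568] → before → no.
C [t=171, t=475] → before → no.
E [t=284, t=420] → before → no.
F [t=273, t=603] → before → no.
G [t=74, t=303] → before → no.
H [t=450, t=618] → before → no.
K [t=544, t=729] → contains → no.
N [t=210, t=493] → before → no.
P [t=44, t=318] → before → no.
S [t=462, t=687] → contains → no.
U [t=340, t=447] → before → no.
Z [t=401, t=507] → before → no.
Total: 0.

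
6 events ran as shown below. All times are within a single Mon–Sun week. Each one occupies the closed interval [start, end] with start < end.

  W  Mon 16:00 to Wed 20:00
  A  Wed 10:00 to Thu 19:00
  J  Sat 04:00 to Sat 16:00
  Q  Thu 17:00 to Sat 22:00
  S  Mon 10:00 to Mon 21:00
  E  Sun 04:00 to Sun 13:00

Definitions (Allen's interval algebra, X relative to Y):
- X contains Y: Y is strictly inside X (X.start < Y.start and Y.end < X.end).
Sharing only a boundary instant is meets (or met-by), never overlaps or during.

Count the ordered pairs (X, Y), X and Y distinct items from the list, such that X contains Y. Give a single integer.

1

Checking all 30 ordered pairs for relation 'contains'; matching pairs in alphabetical order:
(Q, J): Q contains J ✓
Count: 1.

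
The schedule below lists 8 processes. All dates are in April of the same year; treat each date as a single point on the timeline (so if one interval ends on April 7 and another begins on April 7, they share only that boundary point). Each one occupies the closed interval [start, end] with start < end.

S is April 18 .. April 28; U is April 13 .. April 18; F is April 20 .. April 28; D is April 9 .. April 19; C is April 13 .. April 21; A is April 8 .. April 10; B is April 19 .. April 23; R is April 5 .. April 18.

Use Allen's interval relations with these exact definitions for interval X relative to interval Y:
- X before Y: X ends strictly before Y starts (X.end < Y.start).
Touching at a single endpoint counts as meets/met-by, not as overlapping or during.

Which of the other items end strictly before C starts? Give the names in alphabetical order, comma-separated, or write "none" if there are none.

Target C = [April 13, April 21].
A [April 8, April 10] → before → yes.
B [April 19, April 23] → overlapped-by → no.
D [April 9, April 19] → overlaps → no.
F [April 20, April 28] → overlapped-by → no.
R [April 5, April 18] → overlaps → no.
S [April 18, April 28] → overlapped-by → no.
U [April 13, April 18] → starts → no.
Result: A.

A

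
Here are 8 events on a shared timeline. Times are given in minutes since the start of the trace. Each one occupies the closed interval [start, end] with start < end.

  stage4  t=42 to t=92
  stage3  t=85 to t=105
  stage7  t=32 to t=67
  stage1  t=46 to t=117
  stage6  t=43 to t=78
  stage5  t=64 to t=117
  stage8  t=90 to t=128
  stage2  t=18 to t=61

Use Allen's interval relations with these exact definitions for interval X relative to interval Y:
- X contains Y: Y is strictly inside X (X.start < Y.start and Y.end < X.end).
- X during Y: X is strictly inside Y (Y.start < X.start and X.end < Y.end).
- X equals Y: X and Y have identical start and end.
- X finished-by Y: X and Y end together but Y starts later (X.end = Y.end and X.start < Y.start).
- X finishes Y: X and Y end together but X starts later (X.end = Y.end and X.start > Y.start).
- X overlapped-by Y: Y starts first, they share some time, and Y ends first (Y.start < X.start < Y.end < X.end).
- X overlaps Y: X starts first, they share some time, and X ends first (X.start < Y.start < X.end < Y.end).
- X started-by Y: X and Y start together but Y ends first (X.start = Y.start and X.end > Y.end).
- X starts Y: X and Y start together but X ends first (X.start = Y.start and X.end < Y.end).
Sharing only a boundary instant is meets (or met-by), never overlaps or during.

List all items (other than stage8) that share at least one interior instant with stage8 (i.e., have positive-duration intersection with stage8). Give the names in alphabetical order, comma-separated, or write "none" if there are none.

stage1, stage3, stage4, stage5

Target stage8 = [t=90, t=128].
stage1 [t=46, t=117] → overlaps → yes.
stage2 [t=18, t=61] → before → no.
stage3 [t=85, t=105] → overlaps → yes.
stage4 [t=42, t=92] → overlaps → yes.
stage5 [t=64, t=117] → overlaps → yes.
stage6 [t=43, t=78] → before → no.
stage7 [t=32, t=67] → before → no.
Result: stage1, stage3, stage4, stage5.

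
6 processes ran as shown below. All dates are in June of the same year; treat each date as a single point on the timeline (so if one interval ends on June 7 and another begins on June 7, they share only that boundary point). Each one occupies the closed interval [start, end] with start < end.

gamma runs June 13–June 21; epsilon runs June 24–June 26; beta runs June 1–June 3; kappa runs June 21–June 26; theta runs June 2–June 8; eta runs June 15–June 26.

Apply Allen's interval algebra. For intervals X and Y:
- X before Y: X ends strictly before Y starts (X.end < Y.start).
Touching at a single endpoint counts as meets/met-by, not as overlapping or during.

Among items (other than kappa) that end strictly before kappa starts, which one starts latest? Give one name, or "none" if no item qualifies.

Target kappa = [June 21, June 26].
beta [June 1, June 3] → before → candidate.
epsilon [June 24, June 26] → finishes → excluded.
eta [June 15, June 26] → finished-by → excluded.
gamma [June 13, June 21] → meets → excluded.
theta [June 2, June 8] → before → candidate.
Among candidates, latest start is June 2 → theta.

theta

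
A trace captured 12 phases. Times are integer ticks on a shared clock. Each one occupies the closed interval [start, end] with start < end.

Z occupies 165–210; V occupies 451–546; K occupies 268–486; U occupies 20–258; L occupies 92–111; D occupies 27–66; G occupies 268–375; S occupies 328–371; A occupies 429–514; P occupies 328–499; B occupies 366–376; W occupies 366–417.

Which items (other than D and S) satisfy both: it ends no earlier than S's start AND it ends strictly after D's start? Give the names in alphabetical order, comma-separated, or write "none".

A, B, G, K, P, V, W

Conditions: its end is no earlier than S's start (X.end >= 328) AND its end is strictly after D's start (X.end > 27).
A: end 514 >= 328? ✓; end 514 > 27? ✓ → yes.
B: end 376 >= 328? ✓; end 376 > 27? ✓ → yes.
G: end 375 >= 328? ✓; end 375 > 27? ✓ → yes.
K: end 486 >= 328? ✓; end 486 > 27? ✓ → yes.
L: end 111 >= 328? ✗; end 111 > 27? ✓ → no.
P: end 499 >= 328? ✓; end 499 > 27? ✓ → yes.
U: end 258 >= 328? ✗; end 258 > 27? ✓ → no.
V: end 546 >= 328? ✓; end 546 > 27? ✓ → yes.
W: end 417 >= 328? ✓; end 417 > 27? ✓ → yes.
Z: end 210 >= 328? ✗; end 210 > 27? ✓ → no.
Result: A, B, G, K, P, V, W.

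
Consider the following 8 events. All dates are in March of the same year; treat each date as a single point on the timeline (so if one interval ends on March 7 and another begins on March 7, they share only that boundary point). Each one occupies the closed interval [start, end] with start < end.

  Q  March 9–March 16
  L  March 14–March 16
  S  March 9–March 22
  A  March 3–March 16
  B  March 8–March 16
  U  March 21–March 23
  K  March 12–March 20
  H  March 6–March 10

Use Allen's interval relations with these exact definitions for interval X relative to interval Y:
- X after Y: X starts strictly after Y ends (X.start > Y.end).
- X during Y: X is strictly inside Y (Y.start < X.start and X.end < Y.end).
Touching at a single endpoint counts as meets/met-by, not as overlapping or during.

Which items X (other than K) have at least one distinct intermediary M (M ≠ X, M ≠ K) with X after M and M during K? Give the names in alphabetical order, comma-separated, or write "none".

U

Target K = [March 12, March 20].
Intermediaries M with M during K: L.
Via L — items with X after L: U.
Union: U.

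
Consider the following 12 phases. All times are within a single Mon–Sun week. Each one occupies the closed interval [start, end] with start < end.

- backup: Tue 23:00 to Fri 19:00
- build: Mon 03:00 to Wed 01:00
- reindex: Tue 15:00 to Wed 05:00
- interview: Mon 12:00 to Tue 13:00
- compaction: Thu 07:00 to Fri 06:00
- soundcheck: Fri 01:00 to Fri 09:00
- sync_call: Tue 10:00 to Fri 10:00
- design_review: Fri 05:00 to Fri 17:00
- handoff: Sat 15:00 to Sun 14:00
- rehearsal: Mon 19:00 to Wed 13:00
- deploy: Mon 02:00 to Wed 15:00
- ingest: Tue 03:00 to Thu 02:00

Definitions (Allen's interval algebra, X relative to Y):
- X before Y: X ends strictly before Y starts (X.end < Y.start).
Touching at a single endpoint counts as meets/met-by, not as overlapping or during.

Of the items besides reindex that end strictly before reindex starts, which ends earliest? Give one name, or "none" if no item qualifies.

Target reindex = [Tue 15:00, Wed 05:00].
backup [Tue 23:00, Fri 19:00] → overlapped-by → excluded.
build [Mon 03:00, Wed 01:00] → overlaps → excluded.
compaction [Thu 07:00, Fri 06:00] → after → excluded.
deploy [Mon 02:00, Wed 15:00] → contains → excluded.
design_review [Fri 05:00, Fri 17:00] → after → excluded.
handoff [Sat 15:00, Sun 14:00] → after → excluded.
ingest [Tue 03:00, Thu 02:00] → contains → excluded.
interview [Mon 12:00, Tue 13:00] → before → candidate.
rehearsal [Mon 19:00, Wed 13:00] → contains → excluded.
soundcheck [Fri 01:00, Fri 09:00] → after → excluded.
sync_call [Tue 10:00, Fri 10:00] → contains → excluded.
Among candidates, earliest end is Tue 13:00 → interview.

interview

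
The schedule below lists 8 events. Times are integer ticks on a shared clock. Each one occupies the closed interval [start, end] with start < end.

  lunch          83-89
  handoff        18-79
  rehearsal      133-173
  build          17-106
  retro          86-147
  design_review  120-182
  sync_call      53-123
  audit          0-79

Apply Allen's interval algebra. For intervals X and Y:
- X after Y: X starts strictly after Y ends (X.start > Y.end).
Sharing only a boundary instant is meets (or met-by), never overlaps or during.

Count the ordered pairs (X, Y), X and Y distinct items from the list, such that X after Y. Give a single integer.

Checking all 56 ordered pairs for relation 'after'; matching pairs in alphabetical order:
(design_review, audit): design_review after audit ✓
(design_review, build): design_review after build ✓
(design_review, handoff): design_review after handoff ✓
(design_review, lunch): design_review after lunch ✓
(lunch, audit): lunch after audit ✓
(lunch, handoff): lunch after handoff ✓
(rehearsal, audit): rehearsal after audit ✓
(rehearsal, build): rehearsal after build ✓
(rehearsal, handoff): rehearsal after handoff ✓
(rehearsal, lunch): rehearsal after lunch ✓
(rehearsal, sync_call): rehearsal after sync_call ✓
(retro, audit): retro after audit ✓
(retro, handoff): retro after handoff ✓
Count: 13.

13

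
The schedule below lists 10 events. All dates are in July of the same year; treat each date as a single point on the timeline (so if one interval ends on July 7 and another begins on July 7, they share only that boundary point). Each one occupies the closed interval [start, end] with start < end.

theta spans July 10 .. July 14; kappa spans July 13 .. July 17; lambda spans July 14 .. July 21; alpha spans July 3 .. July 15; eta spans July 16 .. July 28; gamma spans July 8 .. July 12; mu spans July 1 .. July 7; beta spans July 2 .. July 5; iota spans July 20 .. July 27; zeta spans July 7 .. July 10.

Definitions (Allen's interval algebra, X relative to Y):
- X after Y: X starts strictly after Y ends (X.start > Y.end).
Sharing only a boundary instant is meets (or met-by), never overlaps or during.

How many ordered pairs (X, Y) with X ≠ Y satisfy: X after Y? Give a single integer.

26

Checking all 90 ordered pairs for relation 'after'; matching pairs in alphabetical order:
(eta, alpha): eta after alpha ✓
(eta, beta): eta after beta ✓
(eta, gamma): eta after gamma ✓
(eta, mu): eta after mu ✓
(eta, theta): eta after theta ✓
(eta, zeta): eta after zeta ✓
(gamma, beta): gamma after beta ✓
(gamma, mu): gamma after mu ✓
(iota, alpha): iota after alpha ✓
(iota, beta): iota after beta ✓
(iota, gamma): iota after gamma ✓
(iota, kappa): iota after kappa ✓
(iota, mu): iota after mu ✓
(iota, theta): iota after theta ✓
(iota, zeta): iota after zeta ✓
(kappa, beta): kappa after beta ✓
(kappa, gamma): kappa after gamma ✓
(kappa, mu): kappa after mu ✓
(kappa, zeta): kappa after zeta ✓
(lambda, beta): lambda after beta ✓
(lambda, gamma): lambda after gamma ✓
(lambda, mu): lambda after mu ✓
(lambda, zeta): lambda after zeta ✓
(theta, beta): theta after beta ✓
... plus 2 further pairs not listed.
Count: 26.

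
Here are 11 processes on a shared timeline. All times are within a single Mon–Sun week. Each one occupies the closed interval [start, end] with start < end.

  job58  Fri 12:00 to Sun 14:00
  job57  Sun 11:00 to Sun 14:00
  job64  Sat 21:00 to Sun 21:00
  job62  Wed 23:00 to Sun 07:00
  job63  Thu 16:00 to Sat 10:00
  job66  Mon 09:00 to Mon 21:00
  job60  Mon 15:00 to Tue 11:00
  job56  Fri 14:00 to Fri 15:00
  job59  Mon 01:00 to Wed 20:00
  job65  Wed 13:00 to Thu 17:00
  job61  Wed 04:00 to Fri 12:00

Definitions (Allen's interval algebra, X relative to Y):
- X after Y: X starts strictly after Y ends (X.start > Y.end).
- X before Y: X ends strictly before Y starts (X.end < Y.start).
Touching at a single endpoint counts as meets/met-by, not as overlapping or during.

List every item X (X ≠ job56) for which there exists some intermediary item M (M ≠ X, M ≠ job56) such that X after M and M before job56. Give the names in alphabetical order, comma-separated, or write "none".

job57, job58, job61, job62, job63, job64, job65

Target job56 = [Fri 14:00, Fri 15:00].
Intermediaries M with M before job56: job59, job60, job61, job65, job66.
Via job59 — items with X after job59: job57, job58, job62, job63, job64.
Via job60 — items with X after job60: job57, job58, job61, job62, job63, job64, job65.
Via job61 — items with X after job61: job57, job64.
Via job65 — items with X after job65: job57, job58, job64.
Via job66 — items with X after job66: job57, job58, job61, job62, job63, job64, job65.
Union: job57, job58, job61, job62, job63, job64, job65.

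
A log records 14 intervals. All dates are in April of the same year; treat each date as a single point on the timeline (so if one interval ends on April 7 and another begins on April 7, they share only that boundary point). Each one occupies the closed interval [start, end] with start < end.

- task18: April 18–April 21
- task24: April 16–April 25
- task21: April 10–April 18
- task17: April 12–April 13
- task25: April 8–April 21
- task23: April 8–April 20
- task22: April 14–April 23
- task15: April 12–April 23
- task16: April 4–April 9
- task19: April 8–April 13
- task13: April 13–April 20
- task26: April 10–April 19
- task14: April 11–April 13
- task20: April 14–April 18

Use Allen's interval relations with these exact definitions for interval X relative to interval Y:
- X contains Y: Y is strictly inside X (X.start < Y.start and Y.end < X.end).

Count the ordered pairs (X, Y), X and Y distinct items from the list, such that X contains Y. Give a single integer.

22

Checking all 182 ordered pairs for relation 'contains'; matching pairs in alphabetical order:
(task13, task20): task13 contains task20 ✓
(task15, task13): task15 contains task13 ✓
(task15, task18): task15 contains task18 ✓
(task15, task20): task15 contains task20 ✓
(task21, task14): task21 contains task14 ✓
(task21, task17): task21 contains task17 ✓
(task22, task18): task22 contains task18 ✓
(task23, task14): task23 contains task14 ✓
(task23, task17): task23 contains task17 ✓
(task23, task20): task23 contains task20 ✓
(task23, task21): task23 contains task21 ✓
(task23, task26): task23 contains task26 ✓
(task24, task18): task24 contains task18 ✓
(task25, task13): task25 contains task13 ✓
(task25, task14): task25 contains task14 ✓
(task25, task17): task25 contains task17 ✓
(task25, task20): task25 contains task20 ✓
(task25, task21): task25 contains task21 ✓
(task25, task26): task25 contains task26 ✓
(task26, task14): task26 contains task14 ✓
(task26, task17): task26 contains task17 ✓
(task26, task20): task26 contains task20 ✓
Count: 22.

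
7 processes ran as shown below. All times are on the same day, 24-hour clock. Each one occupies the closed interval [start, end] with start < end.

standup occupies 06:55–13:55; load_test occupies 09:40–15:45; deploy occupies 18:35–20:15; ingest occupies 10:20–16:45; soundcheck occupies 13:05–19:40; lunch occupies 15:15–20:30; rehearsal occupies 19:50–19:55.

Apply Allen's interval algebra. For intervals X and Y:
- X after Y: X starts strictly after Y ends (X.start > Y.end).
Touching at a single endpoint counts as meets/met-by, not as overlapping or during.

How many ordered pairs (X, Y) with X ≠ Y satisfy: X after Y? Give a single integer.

8

Checking all 42 ordered pairs for relation 'after'; matching pairs in alphabetical order:
(deploy, ingest): deploy after ingest ✓
(deploy, load_test): deploy after load_test ✓
(deploy, standup): deploy after standup ✓
(lunch, standup): lunch after standup ✓
(rehearsal, ingest): rehearsal after ingest ✓
(rehearsal, load_test): rehearsal after load_test ✓
(rehearsal, soundcheck): rehearsal after soundcheck ✓
(rehearsal, standup): rehearsal after standup ✓
Count: 8.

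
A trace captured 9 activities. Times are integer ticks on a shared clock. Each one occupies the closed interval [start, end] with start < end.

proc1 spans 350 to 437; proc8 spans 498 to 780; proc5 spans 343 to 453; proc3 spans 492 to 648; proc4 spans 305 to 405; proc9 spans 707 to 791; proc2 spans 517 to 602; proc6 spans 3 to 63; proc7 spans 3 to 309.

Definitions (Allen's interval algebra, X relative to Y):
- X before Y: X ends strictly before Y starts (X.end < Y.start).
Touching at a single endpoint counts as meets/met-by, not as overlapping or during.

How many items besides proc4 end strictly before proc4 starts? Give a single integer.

1

Target proc4 = [305, 405].
proc1 [350, 437] → overlapped-by → no.
proc2 [517, 602] → after → no.
proc3 [492, 648] → after → no.
proc5 [343, 453] → overlapped-by → no.
proc6 [3, 63] → before → counts.
proc7 [3, 309] → overlaps → no.
proc8 [498, 780] → after → no.
proc9 [707, 791] → after → no.
Total: 1.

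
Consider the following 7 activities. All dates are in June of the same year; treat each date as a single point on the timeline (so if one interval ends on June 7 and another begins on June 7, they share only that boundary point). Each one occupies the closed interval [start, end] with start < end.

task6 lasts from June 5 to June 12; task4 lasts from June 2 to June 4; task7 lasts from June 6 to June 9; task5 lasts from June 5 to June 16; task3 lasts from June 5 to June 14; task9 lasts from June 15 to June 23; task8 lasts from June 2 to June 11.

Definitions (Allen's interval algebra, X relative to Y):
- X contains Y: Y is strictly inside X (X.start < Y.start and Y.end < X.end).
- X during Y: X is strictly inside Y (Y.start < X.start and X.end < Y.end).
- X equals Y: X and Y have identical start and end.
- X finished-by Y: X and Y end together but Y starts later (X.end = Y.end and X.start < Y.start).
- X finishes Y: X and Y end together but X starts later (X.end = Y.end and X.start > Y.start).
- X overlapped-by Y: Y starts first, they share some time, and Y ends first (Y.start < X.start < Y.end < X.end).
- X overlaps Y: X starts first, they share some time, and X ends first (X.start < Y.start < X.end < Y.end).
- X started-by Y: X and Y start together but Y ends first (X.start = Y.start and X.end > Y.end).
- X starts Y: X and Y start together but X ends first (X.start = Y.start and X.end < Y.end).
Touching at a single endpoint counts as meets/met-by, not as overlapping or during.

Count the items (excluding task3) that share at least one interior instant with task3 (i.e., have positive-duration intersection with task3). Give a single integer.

4

Target task3 = [June 5, June 14].
task4 [June 2, June 4] → before → no.
task5 [June 5, June 16] → started-by → counts.
task6 [June 5, June 12] → starts → counts.
task7 [June 6, June 9] → during → counts.
task8 [June 2, June 11] → overlaps → counts.
task9 [June 15, June 23] → after → no.
Total: 4.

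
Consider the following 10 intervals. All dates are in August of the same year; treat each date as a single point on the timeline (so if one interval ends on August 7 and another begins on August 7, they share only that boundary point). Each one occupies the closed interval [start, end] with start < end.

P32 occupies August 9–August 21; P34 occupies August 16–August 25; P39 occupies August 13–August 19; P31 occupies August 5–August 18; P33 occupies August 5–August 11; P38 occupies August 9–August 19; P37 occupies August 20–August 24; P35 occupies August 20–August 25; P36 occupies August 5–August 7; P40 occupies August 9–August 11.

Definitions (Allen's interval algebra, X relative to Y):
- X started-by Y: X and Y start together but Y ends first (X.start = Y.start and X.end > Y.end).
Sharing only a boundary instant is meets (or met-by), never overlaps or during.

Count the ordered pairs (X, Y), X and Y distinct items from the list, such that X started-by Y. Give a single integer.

7

Checking all 90 ordered pairs for relation 'started-by'; matching pairs in alphabetical order:
(P31, P33): P31 started-by P33 ✓
(P31, P36): P31 started-by P36 ✓
(P32, P38): P32 started-by P38 ✓
(P32, P40): P32 started-by P40 ✓
(P33, P36): P33 started-by P36 ✓
(P35, P37): P35 started-by P37 ✓
(P38, P40): P38 started-by P40 ✓
Count: 7.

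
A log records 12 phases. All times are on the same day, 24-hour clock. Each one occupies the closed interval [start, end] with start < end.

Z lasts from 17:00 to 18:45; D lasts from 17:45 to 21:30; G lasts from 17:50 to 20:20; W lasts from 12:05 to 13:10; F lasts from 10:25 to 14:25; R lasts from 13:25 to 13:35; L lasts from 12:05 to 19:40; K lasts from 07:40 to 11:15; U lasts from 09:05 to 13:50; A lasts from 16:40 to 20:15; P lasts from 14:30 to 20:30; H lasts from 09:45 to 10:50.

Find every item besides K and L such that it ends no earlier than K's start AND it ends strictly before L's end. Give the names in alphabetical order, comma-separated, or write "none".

F, H, R, U, W, Z

Conditions: its end is no earlier than K's start (X.end >= 07:40) AND its end is strictly before L's end (X.end < 19:40).
A: end 20:15 >= 07:40? ✓; end 20:15 < 19:40? ✗ → no.
D: end 21:30 >= 07:40? ✓; end 21:30 < 19:40? ✗ → no.
F: end 14:25 >= 07:40? ✓; end 14:25 < 19:40? ✓ → yes.
G: end 20:20 >= 07:40? ✓; end 20:20 < 19:40? ✗ → no.
H: end 10:50 >= 07:40? ✓; end 10:50 < 19:40? ✓ → yes.
P: end 20:30 >= 07:40? ✓; end 20:30 < 19:40? ✗ → no.
R: end 13:35 >= 07:40? ✓; end 13:35 < 19:40? ✓ → yes.
U: end 13:50 >= 07:40? ✓; end 13:50 < 19:40? ✓ → yes.
W: end 13:10 >= 07:40? ✓; end 13:10 < 19:40? ✓ → yes.
Z: end 18:45 >= 07:40? ✓; end 18:45 < 19:40? ✓ → yes.
Result: F, H, R, U, W, Z.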